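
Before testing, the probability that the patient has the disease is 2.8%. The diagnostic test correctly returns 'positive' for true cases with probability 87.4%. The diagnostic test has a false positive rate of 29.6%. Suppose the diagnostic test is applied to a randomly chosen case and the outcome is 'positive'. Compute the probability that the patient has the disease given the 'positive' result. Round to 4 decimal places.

Write H for 'the patient has the disease'. Prior odds H:¬H = 0.028/0.972 = 0.028807. For the 'positive' outcome, the likelihood ratio is 0.874/0.296 = 2.9527.
Posterior odds = 0.028807 × 2.9527 = 0.085057, so P(H|E) = 0.085057/(1+0.085057) = 0.0784.

P(H | E) ≈ 0.0784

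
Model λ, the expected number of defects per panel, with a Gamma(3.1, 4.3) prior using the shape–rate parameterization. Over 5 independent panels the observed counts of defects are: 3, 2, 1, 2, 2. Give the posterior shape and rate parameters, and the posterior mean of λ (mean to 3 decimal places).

The Poisson likelihood adds the total count to the shape and the number of exposure periods to the rate. Here ∑xᵢ = 10 and n = 5, so shape 3.1→13.1 and rate 4.3→9.3.
Posterior mean = shape/rate = 13.1/9.3 = 1.409.

Posterior: Gamma(shape=13.1, rate=9.3); mean ≈ 1.409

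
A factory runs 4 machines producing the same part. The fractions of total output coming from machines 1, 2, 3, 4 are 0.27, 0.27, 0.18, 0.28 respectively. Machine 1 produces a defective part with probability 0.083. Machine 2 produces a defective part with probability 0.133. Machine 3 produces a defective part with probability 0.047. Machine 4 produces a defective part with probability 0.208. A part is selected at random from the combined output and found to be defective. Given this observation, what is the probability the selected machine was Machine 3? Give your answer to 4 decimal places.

Posterior probability ≈ 0.0677

P(defective|M1) = 0.083; P(defective|M2) = 0.133; P(defective|M3) = 0.047; P(defective|M4) = 0.208.
Prior × likelihood for each source: 0.27·0.083=0.02241, 0.27·0.133=0.03591, 0.18·0.047=0.008460, 0.28·0.208=0.05824. Summing gives P(defective) = 0.12502.
P(Machine 3 | defective) = 0.008460 / 0.12502 = 0.0677.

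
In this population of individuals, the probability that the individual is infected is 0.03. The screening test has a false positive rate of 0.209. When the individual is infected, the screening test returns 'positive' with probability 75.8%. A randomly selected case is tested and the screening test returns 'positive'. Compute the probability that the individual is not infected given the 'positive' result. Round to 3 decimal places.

Write H for 'the individual is infected'. Prior odds H:¬H = 0.03/0.97 = 0.030928. For the 'positive' outcome, the likelihood ratio is 0.758/0.209 = 3.6268.
Posterior odds = 0.030928 × 3.6268 = 0.11217, so P(H|E) = 0.11217/(1+0.11217) = 0.101. Then P(¬H|E) = 1 − 0.101 = 0.899.

P(¬H | E) ≈ 0.899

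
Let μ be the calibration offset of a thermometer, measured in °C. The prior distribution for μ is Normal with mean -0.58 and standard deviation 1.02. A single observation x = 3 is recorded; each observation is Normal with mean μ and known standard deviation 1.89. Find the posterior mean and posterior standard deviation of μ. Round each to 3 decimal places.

Posterior mean ≈ 0.228; posterior SD ≈ 0.898

Prior precision 1/τ₀² = 1/1.02² = 0.961169; data precision n/σ² = 1/1.89² = 0.279947.
Posterior precision = 0.961169 + 0.279947 = 1.24112, giving posterior SD = 1/√1.24112 = 0.898.
Posterior mean = (0.961169·-0.58 + 0.279947·3) / 1.24112 = 0.228.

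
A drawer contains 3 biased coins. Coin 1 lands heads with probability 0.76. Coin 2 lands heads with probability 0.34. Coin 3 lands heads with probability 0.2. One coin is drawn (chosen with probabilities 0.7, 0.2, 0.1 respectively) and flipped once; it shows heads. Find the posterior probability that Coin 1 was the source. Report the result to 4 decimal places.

Tabulate prior·likelihood by source: [1] prior 0.7, lik 0.76, product 0.5320; [2] prior 0.2, lik 0.34, product 0.06800; [3] prior 0.1, lik 0.2, product 0.02000.
Normalizing constant = 0.62000; the posterior for Coin 1 is its product over the sum, 0.5320/0.62000 = 0.8581.

Posterior probability ≈ 0.8581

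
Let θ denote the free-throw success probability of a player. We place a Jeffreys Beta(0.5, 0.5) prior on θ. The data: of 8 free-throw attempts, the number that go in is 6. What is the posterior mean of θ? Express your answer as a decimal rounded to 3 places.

Posterior mean ≈ 0.722

Observing 6 successes and 2 failures updates Beta(0.5, 0.5) by adding the success and failure counts to the two shape parameters: α = 0.5+6 = 6.5, β = 0.5+2 = 2.5.
Posterior mean = α/(α+β) = 6.5/9 = 0.722.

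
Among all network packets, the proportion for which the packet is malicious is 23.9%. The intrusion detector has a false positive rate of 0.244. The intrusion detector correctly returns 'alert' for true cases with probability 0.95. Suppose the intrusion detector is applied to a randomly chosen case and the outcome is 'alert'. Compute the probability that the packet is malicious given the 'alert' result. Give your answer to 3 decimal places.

Let H be the event that the packet is malicious. P(H) = 0.239, so P(¬H) = 0.761. With E the 'alert' result, P(E|H) = 0.95 and P(E|¬H) = 0.244.
P(E) = 0.95·0.239 + 0.244·0.761 = 0.22705 + 0.18568 = 0.41273.
By Bayes' theorem, P(H|E) = 0.22705 / 0.41273 = 0.550.

P(H | E) ≈ 0.550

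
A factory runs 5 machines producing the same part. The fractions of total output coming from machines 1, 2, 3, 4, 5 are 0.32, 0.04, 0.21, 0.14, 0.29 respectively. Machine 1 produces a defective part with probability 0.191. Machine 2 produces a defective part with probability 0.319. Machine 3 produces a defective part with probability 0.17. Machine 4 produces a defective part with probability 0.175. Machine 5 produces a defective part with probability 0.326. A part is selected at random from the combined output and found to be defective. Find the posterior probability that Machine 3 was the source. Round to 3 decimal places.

P(defective|M1) = 0.191; P(defective|M2) = 0.319; P(defective|M3) = 0.17; P(defective|M4) = 0.175; P(defective|M5) = 0.326.
Prior × likelihood for each source: 0.32·0.191=0.06112, 0.04·0.319=0.01276, 0.21·0.17=0.03570, 0.14·0.175=0.02450, 0.29·0.326=0.09454. Summing gives P(defective) = 0.22862.
P(Machine 3 | defective) = 0.03570 / 0.22862 = 0.156.

Posterior probability ≈ 0.156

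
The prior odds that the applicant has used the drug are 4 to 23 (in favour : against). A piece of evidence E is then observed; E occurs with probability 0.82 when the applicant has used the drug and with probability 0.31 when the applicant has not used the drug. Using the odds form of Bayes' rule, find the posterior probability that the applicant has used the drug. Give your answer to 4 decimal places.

Prior odds = 4/23 = 0.17391. In log-odds, ln(0.17391) = -1.7492.
Add log likelihood ratio: ln(2.6452) = 0.97273.
Posterior log-odds = -0.77647, so posterior odds = exp(-0.77647) = 0.46003. Converting, P(H|E) = 0.46003/1.4600 = 0.3151.

Posterior probability ≈ 0.3151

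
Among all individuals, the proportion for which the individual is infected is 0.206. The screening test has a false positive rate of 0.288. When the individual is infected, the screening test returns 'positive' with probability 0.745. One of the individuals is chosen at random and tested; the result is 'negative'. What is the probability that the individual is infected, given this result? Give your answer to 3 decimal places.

Let H be the event that the individual is infected. P(H) = 0.206, so P(¬H) = 0.794. With E the 'negative' result, P(E|H) = 0.255 and P(E|¬H) = 0.712.
P(E) = 0.255·0.206 + 0.712·0.794 = 0.052530 + 0.56533 = 0.61786.
By Bayes' theorem, P(H|E) = 0.052530 / 0.61786 = 0.085.

P(H | E) ≈ 0.085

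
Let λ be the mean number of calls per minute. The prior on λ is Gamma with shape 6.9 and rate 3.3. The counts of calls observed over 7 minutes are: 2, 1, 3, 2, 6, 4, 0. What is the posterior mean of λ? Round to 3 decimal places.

The Poisson likelihood adds the total count to the shape and the number of exposure periods to the rate. Here ∑xᵢ = 18 and n = 7, so shape 6.9→24.9 and rate 3.3→10.3.
E[λ | data] = 24.9/10.3 = 2.417.

Posterior mean ≈ 2.417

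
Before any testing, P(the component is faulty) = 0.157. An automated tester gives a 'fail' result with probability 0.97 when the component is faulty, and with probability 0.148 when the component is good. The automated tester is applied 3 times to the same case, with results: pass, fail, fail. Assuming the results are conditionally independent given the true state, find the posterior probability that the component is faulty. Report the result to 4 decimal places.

Let H be the event that the component is faulty; start with P(H) = 0.157. P('fail'|H) = 0.97, P('fail'|¬H) = 0.148.
Update on result 1 ('pass'): P(H) ← 0.03·0.1570 / (0.03·0.1570 + 0.852·0.8430) = 0.0047100/0.72295 = 0.0065.
Update on result 2 ('fail'): P(H) ← 0.97·0.0065 / (0.97·0.0065 + 0.148·0.9935) = 0.0063196/0.15336 = 0.0412.
Update on result 3 ('fail'): P(H) ← 0.97·0.0412 / (0.97·0.0412 + 0.148·0.9588) = 0.039972/0.18187 = 0.2198.

Posterior P(H) ≈ 0.2198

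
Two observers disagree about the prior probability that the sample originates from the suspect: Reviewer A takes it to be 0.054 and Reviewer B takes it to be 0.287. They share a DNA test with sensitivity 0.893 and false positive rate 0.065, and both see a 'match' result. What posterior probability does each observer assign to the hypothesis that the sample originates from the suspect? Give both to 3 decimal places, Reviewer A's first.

P('+'|H) = 0.893, P('+'|¬H) = 0.065.
Reviewer A: numerator 0.893·0.054 = 0.048222; evidence = 0.048222+0.065·0.946 = 0.10971; posterior = 0.440.
Reviewer B: numerator 0.893·0.287 = 0.25629; evidence = 0.25629+0.065·0.713 = 0.30264; posterior = 0.847.

Reviewer A: 0.440; Reviewer B: 0.847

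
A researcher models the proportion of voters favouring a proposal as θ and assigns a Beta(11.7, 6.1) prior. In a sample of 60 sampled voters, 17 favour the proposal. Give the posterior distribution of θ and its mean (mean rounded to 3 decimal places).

Posterior: Beta(28.7, 49.1); mean ≈ 0.369

The binomial likelihood is conjugate to the Beta prior: with 17 successes and 43 failures, the posterior is Beta(11.7+17, 6.1+43) = Beta(28.7, 49.1).
Posterior mean = α/(α+β) = 28.7/77.8 = 0.369.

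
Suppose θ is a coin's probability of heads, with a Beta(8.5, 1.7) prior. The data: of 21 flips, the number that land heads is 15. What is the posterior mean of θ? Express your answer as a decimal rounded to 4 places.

Posterior mean ≈ 0.7532

The binomial likelihood is conjugate to the Beta prior: with 15 successes and 6 failures, the posterior is Beta(8.5+15, 1.7+6) = Beta(23.5, 7.7).
Posterior mean = α/(α+β) = 23.5/31.2 = 0.7532.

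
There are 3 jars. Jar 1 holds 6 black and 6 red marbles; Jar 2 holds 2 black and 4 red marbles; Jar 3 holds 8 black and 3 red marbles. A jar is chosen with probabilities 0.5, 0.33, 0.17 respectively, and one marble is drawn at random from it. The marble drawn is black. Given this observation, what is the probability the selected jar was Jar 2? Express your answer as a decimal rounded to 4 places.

P(black|Jar 1) = 0.5; P(black|Jar 2) = 0.3333; P(black|Jar 3) = 0.7273.
Prior × likelihood for each source: 0.5·0.5=0.2500, 0.33·0.3333=0.1100, 0.17·0.7273=0.1236. Summing gives P(black) = 0.48364.
P(Jar 2 | black) = 0.1100 / 0.48364 = 0.2274.

Posterior probability ≈ 0.2274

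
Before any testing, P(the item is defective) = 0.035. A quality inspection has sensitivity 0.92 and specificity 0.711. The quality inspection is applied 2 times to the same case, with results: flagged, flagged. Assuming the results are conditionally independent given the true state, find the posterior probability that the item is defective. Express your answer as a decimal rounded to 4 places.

Posterior P(H) ≈ 0.2688

With H the event that the item is defective, the joint likelihood of the observed sequence is P(data|H) = 0.92·0.92 = 0.84640 and P(data|¬H) = 0.289·0.289 = 0.083521.
Bayes: P(H|data) = 0.035·0.84640 / (0.035·0.84640 + 0.965·0.083521) = 0.029624/0.11022 = 0.2688.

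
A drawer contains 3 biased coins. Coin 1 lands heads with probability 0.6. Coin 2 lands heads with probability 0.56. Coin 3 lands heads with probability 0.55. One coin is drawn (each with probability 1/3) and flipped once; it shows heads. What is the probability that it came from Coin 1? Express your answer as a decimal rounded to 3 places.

P(heads|C1) = 0.6; P(heads|C2) = 0.56; P(heads|C3) = 0.55.
Prior × likelihood for each source: 0.333333·0.6=0.2000, 0.333333·0.56=0.1867, 0.333333·0.55=0.1833. Summing gives P(heads) = 0.57000.
P(Coin 1 | heads) = 0.2000 / 0.57000 = 0.351.

Posterior probability ≈ 0.351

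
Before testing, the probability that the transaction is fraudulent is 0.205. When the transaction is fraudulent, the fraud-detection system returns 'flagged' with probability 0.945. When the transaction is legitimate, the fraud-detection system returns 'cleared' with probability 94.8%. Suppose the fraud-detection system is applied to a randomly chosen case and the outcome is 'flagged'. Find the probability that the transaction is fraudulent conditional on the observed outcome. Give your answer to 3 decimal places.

P(H | E) ≈ 0.824

Write H for 'the transaction is fraudulent'. Prior odds H:¬H = 0.205/0.795 = 0.25786. For the 'flagged' outcome, the likelihood ratio is 0.945/0.052 = 18.173.
Posterior odds = 0.25786 × 18.173 = 4.6861, so P(H|E) = 4.6861/(1+4.6861) = 0.824.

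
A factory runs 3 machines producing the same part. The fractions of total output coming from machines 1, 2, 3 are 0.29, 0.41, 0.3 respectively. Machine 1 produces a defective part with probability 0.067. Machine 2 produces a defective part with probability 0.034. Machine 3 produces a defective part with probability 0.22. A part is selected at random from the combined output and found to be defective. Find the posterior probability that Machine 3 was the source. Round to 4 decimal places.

Posterior probability ≈ 0.6642

Tabulate prior·likelihood by source: [1] prior 0.29, lik 0.067, product 0.01943; [2] prior 0.41, lik 0.034, product 0.01394; [3] prior 0.3, lik 0.22, product 0.06600.
Normalizing constant = 0.099370; the posterior for Machine 3 is its product over the sum, 0.06600/0.099370 = 0.6642.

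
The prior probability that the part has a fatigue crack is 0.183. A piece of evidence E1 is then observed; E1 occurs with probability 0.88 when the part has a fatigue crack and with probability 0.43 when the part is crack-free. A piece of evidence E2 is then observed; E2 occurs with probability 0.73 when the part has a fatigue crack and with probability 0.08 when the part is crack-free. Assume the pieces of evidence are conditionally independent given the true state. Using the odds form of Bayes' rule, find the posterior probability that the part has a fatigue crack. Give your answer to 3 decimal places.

Prior odds = 0.183/(1−0.183) = 0.22399. In log-odds, ln(0.22399) = -1.4962.
Add log likelihood ratios: ln(2.0465) + ln(9.1250) = 2.9272.
Posterior log-odds = 1.4310, so posterior odds = exp(1.4310) = 4.1829. Converting, P(H|E) = 4.1829/5.1829 = 0.807.

Posterior probability ≈ 0.807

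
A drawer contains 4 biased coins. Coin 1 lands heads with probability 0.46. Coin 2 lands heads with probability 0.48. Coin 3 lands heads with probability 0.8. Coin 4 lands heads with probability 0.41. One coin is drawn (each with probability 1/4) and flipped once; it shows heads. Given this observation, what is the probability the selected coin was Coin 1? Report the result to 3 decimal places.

P(heads|C1) = 0.46; P(heads|C2) = 0.48; P(heads|C3) = 0.8; P(heads|C4) = 0.41.
Prior × likelihood for each source: 0.25·0.46=0.1150, 0.25·0.48=0.1200, 0.25·0.8=0.2000, 0.25·0.41=0.1025. Summing gives P(heads) = 0.53750.
P(Coin 1 | heads) = 0.1150 / 0.53750 = 0.214.

Posterior probability ≈ 0.214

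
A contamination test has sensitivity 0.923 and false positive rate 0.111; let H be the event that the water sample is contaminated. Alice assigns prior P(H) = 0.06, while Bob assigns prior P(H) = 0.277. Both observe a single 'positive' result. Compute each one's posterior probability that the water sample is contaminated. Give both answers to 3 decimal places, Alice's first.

Alice: 0.347; Bob: 0.761

P('+'|H) = 0.923, P('+'|¬H) = 0.111.
Alice: numerator 0.923·0.06 = 0.055380; evidence = 0.055380+0.111·0.94 = 0.15972; posterior = 0.347.
Bob: numerator 0.923·0.277 = 0.25567; evidence = 0.25567+0.111·0.723 = 0.33592; posterior = 0.761.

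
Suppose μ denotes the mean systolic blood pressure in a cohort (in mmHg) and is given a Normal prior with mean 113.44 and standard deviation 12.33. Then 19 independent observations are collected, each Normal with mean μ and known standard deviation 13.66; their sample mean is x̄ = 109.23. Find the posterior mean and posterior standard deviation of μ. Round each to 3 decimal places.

With known σ, the Normal prior is conjugate. Weight on the data is w = (n/σ²)/(n/σ² + 1/τ₀²) = 0.101824/(0.101824+0.00657770) = 0.93932.
Posterior mean = w·x̄ + (1−w)·μ₀ = 0.93932·109.23 + 0.060679·113.44 = 109.485. Posterior variance = 1/(0.101824+0.00657770) = 9.22491, so SD = 3.037.

Posterior mean ≈ 109.485; posterior SD ≈ 3.037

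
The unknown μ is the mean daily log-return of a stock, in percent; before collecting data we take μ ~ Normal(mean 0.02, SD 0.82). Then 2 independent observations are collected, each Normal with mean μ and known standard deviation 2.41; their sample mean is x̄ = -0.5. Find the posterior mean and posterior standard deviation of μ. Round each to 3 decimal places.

Prior precision 1/τ₀² = 1/0.82² = 1.48721; data precision n/σ² = 2/2.41² = 0.344347.
Posterior precision = 1.48721 + 0.344347 = 1.83156, giving posterior SD = 1/√1.83156 = 0.739.
Posterior mean = (1.48721·0.02 + 0.344347·-0.5) / 1.83156 = -0.078.

Posterior mean ≈ -0.078; posterior SD ≈ 0.739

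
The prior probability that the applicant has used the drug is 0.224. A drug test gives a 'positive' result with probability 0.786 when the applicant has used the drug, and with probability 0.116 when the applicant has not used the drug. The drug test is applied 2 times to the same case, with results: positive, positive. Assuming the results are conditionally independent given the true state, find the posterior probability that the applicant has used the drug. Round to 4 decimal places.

With H the event that the applicant has used the drug, the joint likelihood of the observed sequence is P(data|H) = 0.786·0.786 = 0.61780 and P(data|¬H) = 0.116·0.116 = 0.013456.
Bayes: P(H|data) = 0.224·0.61780 / (0.224·0.61780 + 0.776·0.013456) = 0.13839/0.14883 = 0.9298.

Posterior P(H) ≈ 0.9298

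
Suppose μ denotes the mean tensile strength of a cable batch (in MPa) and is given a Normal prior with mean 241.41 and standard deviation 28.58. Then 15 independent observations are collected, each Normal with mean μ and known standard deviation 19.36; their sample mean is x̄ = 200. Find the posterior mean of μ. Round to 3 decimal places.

Posterior mean ≈ 201.229

Prior precision 1/τ₀² = 1/28.58² = 0.00122427; data precision n/σ² = 15/19.36² = 0.0400203.
Posterior precision = 0.00122427 + 0.0400203 = 0.0412446.
Posterior mean = (0.00122427·241.41 + 0.0400203·200) / 0.0412446 = 201.229.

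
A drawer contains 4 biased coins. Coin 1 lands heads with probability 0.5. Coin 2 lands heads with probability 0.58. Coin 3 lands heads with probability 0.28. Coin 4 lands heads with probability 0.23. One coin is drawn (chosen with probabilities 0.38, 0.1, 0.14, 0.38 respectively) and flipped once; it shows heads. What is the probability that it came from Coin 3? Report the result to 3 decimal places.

P(heads|C1) = 0.5; P(heads|C2) = 0.58; P(heads|C3) = 0.28; P(heads|C4) = 0.23.
Prior × likelihood for each source: 0.38·0.5=0.1900, 0.1·0.58=0.05800, 0.14·0.28=0.03920, 0.38·0.23=0.08740. Summing gives P(heads) = 0.37460.
P(Coin 3 | heads) = 0.03920 / 0.37460 = 0.105.

Posterior probability ≈ 0.105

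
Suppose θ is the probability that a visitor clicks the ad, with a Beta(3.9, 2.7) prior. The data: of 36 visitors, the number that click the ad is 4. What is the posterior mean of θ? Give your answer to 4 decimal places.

Observing 4 successes and 32 failures updates Beta(3.9, 2.7) by adding the success and failure counts to the two shape parameters: α = 3.9+4 = 7.9, β = 2.7+32 = 34.7.
E[θ | data] = 7.9/(7.9+34.7) = 0.1854.

Posterior mean ≈ 0.1854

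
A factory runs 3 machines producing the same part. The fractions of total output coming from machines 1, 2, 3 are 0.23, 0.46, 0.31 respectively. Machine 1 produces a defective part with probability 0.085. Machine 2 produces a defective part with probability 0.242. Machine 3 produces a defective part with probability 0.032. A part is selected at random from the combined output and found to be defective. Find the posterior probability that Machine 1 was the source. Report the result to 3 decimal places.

Tabulate prior·likelihood by source: [1] prior 0.23, lik 0.085, product 0.01955; [2] prior 0.46, lik 0.242, product 0.1113; [3] prior 0.31, lik 0.032, product 0.009920.
Normalizing constant = 0.14079; the posterior for Machine 1 is its product over the sum, 0.01955/0.14079 = 0.139.

Posterior probability ≈ 0.139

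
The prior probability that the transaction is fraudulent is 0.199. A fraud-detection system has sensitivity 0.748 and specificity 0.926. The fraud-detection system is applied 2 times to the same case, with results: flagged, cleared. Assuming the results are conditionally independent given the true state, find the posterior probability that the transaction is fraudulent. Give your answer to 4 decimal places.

Posterior P(H) ≈ 0.4060

Let H be the event that the transaction is fraudulent; start with P(H) = 0.199. P('flagged'|H) = 0.748, P('flagged'|¬H) = 0.074.
Update on result 1 ('flagged'): P(H) ← 0.748·0.1990 / (0.748·0.1990 + 0.074·0.8010) = 0.14885/0.20813 = 0.7152.
Update on result 2 ('cleared'): P(H) ← 0.252·0.7152 / (0.252·0.7152 + 0.926·0.2848) = 0.18023/0.44395 = 0.4060.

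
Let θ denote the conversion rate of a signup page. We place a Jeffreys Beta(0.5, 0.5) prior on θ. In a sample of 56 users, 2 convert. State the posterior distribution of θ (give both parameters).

Posterior: Beta(2.5, 54.5)

The binomial likelihood is conjugate to the Beta prior: with 2 successes and 54 failures, the posterior is Beta(0.5+2, 0.5+54) = Beta(2.5, 54.5).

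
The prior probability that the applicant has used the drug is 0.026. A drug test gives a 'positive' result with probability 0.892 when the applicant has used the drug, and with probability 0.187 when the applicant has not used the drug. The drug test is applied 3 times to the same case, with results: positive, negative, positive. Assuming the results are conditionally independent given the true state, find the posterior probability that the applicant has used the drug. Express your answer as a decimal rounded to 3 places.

Posterior P(H) ≈ 0.075

Let H be the event that the applicant has used the drug; start with P(H) = 0.026. P('positive'|H) = 0.892, P('positive'|¬H) = 0.187.
Update on result 1 ('positive'): P(H) ← 0.892·0.0260 / (0.892·0.0260 + 0.187·0.9740) = 0.023192/0.20533 = 0.1129.
Update on result 2 ('negative'): P(H) ← 0.108·0.1129 / (0.108·0.1129 + 0.813·0.8871) = 0.012199/0.73337 = 0.0166.
Update on result 3 ('positive'): P(H) ← 0.892·0.0166 / (0.892·0.0166 + 0.187·0.9834) = 0.014837/0.19873 = 0.0747.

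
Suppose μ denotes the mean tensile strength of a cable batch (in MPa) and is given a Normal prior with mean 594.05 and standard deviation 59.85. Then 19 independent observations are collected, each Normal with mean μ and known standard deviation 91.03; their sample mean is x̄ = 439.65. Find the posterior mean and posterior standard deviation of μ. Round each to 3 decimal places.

Posterior mean ≈ 456.409; posterior SD ≈ 19.718

With known σ, the Normal prior is conjugate. Weight on the data is w = (n/σ²)/(n/σ² + 1/τ₀²) = 0.00229290/(0.00229290+0.00027917) = 0.89146.
Posterior mean = w·x̄ + (1−w)·μ₀ = 0.89146·439.65 + 0.10854·594.05 = 456.409. Posterior variance = 1/(0.00229290+0.00027917) = 388.792, so SD = 19.718.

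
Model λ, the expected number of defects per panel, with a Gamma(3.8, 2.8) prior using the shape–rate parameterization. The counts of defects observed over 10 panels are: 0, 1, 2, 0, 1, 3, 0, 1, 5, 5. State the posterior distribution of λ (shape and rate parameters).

The Poisson likelihood adds the total count to the shape and the number of exposure periods to the rate. Here ∑xᵢ = 18 and n = 10, so shape 3.8→21.8 and rate 2.8→12.8.

Posterior: Gamma(shape=21.8, rate=12.8)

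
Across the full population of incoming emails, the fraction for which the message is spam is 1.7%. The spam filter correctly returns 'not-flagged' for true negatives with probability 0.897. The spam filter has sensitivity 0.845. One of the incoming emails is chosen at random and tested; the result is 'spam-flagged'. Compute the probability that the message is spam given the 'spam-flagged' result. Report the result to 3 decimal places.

Let H be the event that the message is spam. P(H) = 0.017, so P(¬H) = 0.983. With E the 'spam-flagged' result, P(E|H) = 0.845 and P(E|¬H) = 0.103.
P(E) = 0.845·0.017 + 0.103·0.983 = 0.014365 + 0.10125 = 0.11561.
By Bayes' theorem, P(H|E) = 0.014365 / 0.11561 = 0.124.

P(H | E) ≈ 0.124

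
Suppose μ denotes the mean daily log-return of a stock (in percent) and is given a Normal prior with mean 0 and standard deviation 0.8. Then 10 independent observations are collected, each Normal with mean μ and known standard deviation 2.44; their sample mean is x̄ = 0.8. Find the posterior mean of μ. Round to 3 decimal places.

Posterior mean ≈ 0.414

Prior precision 1/τ₀² = 1/0.8² = 1.56250; data precision n/σ² = 10/2.44² = 1.67966.
Posterior precision = 1.56250 + 1.67966 = 3.24216.
Posterior mean = (1.56250·0 + 1.67966·0.8) / 3.24216 = 0.414.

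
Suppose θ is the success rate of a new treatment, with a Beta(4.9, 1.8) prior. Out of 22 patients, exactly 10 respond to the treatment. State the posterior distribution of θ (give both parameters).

The binomial likelihood is conjugate to the Beta prior: with 10 successes and 12 failures, the posterior is Beta(4.9+10, 1.8+12) = Beta(14.9, 13.8).

Posterior: Beta(14.9, 13.8)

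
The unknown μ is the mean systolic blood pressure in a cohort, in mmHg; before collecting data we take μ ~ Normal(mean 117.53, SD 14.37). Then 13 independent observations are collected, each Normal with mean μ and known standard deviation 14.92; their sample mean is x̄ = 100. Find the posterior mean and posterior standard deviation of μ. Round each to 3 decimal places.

With known σ, the Normal prior is conjugate. Weight on the data is w = (n/σ²)/(n/σ² + 1/τ₀²) = 0.0583990/(0.0583990+0.00484269) = 0.92343.
Posterior mean = w·x̄ + (1−w)·μ₀ = 0.92343·100 + 0.076574·117.53 = 101.342. Posterior variance = 1/(0.0583990+0.00484269) = 15.8123, so SD = 3.976.

Posterior mean ≈ 101.342; posterior SD ≈ 3.976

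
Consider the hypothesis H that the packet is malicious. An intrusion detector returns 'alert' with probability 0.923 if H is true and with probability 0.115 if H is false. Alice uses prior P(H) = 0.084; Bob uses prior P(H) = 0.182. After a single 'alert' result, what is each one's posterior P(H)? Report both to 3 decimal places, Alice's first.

Alice: 0.424; Bob: 0.641

The likelihood ratio for an 'alert' result is 0.923/0.115 = 8.0261.
Alice: prior odds 0.084/0.916 = 0.091703; posterior odds 0.73602; posterior probability 0.424.
Bob: prior odds 0.182/0.818 = 0.22249; posterior odds 1.7858; posterior probability 0.641.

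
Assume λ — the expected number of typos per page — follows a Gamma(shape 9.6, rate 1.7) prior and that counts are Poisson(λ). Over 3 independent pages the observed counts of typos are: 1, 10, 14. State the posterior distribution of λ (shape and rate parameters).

Posterior: Gamma(shape=34.6, rate=4.7)

The Poisson likelihood adds the total count to the shape and the number of exposure periods to the rate. Here ∑xᵢ = 25 and n = 3, so shape 9.6→34.6 and rate 1.7→4.7.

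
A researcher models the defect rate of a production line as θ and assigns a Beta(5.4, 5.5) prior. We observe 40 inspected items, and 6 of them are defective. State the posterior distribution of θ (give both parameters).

Posterior: Beta(11.4, 39.5)

Observing 6 successes and 34 failures updates Beta(5.4, 5.5) by adding the success and failure counts to the two shape parameters: α = 5.4+6 = 11.4, β = 5.5+34 = 39.5.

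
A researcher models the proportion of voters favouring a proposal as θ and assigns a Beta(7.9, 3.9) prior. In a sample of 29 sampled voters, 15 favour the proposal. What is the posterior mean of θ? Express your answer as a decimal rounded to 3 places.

Observing 15 successes and 14 failures updates Beta(7.9, 3.9) by adding the success and failure counts to the two shape parameters: α = 7.9+15 = 22.9, β = 3.9+14 = 17.9.
Posterior mean = α/(α+β) = 22.9/40.8 = 0.561.

Posterior mean ≈ 0.561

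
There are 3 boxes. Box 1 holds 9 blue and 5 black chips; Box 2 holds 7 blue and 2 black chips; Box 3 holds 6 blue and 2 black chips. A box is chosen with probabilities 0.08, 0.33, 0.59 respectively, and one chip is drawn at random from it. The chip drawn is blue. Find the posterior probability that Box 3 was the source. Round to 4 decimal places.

Tabulate prior·likelihood by source: [1] prior 0.08, lik 0.6429, product 0.05143; [2] prior 0.33, lik 0.7778, product 0.2567; [3] prior 0.59, lik 0.75, product 0.4425.
Normalizing constant = 0.75060; the posterior for Box 3 is its product over the sum, 0.4425/0.75060 = 0.5895.

Posterior probability ≈ 0.5895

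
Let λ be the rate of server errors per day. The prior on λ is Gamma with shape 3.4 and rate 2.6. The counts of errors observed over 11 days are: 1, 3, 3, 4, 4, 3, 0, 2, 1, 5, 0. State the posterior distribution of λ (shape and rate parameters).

Posterior: Gamma(shape=29.4, rate=13.6)

The Poisson likelihood adds the total count to the shape and the number of exposure periods to the rate. Here ∑xᵢ = 26 and n = 11, so shape 3.4→29.4 and rate 2.6→13.6.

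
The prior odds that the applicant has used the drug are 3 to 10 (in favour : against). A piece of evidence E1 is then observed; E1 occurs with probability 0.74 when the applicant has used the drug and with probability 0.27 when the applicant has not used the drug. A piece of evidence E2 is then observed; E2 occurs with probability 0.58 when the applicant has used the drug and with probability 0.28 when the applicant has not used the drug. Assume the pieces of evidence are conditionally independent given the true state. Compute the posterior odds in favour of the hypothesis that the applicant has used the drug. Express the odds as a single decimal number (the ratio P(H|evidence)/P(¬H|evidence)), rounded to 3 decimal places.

Posterior odds ≈ 1.703

Prior odds = 3/10 = 0.30000.
Likelihood ratio for E1 = 0.74/0.27 = 2.7407.
Likelihood ratio for E2 = 0.58/0.28 = 2.0714.
Posterior odds = prior odds × LR₁ × LR₂ = 1.7032.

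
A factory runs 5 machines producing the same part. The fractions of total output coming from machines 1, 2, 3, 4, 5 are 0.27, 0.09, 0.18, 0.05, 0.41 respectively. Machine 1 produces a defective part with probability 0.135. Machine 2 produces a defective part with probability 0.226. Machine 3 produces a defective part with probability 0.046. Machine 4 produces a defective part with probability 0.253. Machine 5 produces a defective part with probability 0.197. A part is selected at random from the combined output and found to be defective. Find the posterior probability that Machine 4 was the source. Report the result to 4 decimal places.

Tabulate prior·likelihood by source: [1] prior 0.27, lik 0.135, product 0.03645; [2] prior 0.09, lik 0.226, product 0.02034; [3] prior 0.18, lik 0.046, product 0.008280; [4] prior 0.05, lik 0.253, product 0.01265; [5] prior 0.41, lik 0.197, product 0.08077.
Normalizing constant = 0.15849; the posterior for Machine 4 is its product over the sum, 0.01265/0.15849 = 0.0798.

Posterior probability ≈ 0.0798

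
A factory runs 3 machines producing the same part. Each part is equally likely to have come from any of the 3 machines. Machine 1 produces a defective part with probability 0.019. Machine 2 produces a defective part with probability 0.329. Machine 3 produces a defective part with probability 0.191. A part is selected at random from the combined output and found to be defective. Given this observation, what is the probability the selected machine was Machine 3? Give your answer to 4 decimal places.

Tabulate prior·likelihood by source: [1] prior 0.333333, lik 0.019, product 0.006333; [2] prior 0.333333, lik 0.329, product 0.1097; [3] prior 0.333333, lik 0.191, product 0.06367.
Normalizing constant = 0.17967; the posterior for Machine 3 is its product over the sum, 0.06367/0.17967 = 0.3544.

Posterior probability ≈ 0.3544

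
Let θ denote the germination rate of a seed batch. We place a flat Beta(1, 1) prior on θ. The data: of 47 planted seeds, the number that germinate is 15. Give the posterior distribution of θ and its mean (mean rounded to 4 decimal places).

The binomial likelihood is conjugate to the Beta prior: with 15 successes and 32 failures, the posterior is Beta(1+15, 1+32) = Beta(16, 33).
E[θ | data] = 16/(16+33) = 0.3265.

Posterior: Beta(16, 33); mean ≈ 0.3265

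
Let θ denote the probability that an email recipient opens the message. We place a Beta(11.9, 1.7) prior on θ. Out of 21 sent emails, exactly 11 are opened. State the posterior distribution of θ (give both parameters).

Observing 11 successes and 10 failures updates Beta(11.9, 1.7) by adding the success and failure counts to the two shape parameters: α = 11.9+11 = 22.9, β = 1.7+10 = 11.7.

Posterior: Beta(22.9, 11.7)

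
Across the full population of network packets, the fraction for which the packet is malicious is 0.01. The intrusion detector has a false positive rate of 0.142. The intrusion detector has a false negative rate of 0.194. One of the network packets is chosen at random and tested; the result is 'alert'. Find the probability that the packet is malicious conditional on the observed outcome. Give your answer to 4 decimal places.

P(H | E) ≈ 0.0542

Let H be the event that the packet is malicious. P(H) = 0.01, so P(¬H) = 0.99. With E the 'alert' result, P(E|H) = 0.806 and P(E|¬H) = 0.142.
P(E) = 0.806·0.01 + 0.142·0.99 = 0.0080600 + 0.14058 = 0.14864.
By Bayes' theorem, P(H|E) = 0.0080600 / 0.14864 = 0.0542.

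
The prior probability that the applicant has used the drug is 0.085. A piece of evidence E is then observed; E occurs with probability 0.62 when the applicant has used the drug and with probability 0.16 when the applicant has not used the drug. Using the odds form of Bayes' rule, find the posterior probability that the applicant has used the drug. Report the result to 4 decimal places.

Prior odds = 0.085/(1−0.085) = 0.092896. In log-odds, ln(0.092896) = -2.3763.
Add log likelihood ratio: ln(3.8750) = 1.3545.
Posterior log-odds = -1.0217, so posterior odds = exp(-1.0217) = 0.35997. Converting, P(H|E) = 0.35997/1.3600 = 0.2647.

Posterior probability ≈ 0.2647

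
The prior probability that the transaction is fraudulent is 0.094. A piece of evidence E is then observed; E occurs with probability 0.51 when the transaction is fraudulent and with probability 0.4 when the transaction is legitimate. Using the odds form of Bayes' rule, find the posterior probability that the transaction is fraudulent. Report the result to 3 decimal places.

Prior odds = 0.094/(1−0.094) = 0.10375.
Likelihood ratio for E = 0.51/0.4 = 1.2750.
Posterior odds = prior odds × LR = 0.13228.
Posterior probability = odds/(1+odds) = 0.13228/1.1323 = 0.117.

Posterior probability ≈ 0.117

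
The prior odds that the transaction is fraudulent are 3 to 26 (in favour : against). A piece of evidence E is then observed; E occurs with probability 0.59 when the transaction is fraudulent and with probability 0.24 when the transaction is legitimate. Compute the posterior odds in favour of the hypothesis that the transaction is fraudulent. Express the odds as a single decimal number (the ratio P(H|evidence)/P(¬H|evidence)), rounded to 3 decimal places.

Posterior odds ≈ 0.284

Prior odds = 3/26 = 0.11538.
Likelihood ratio for E = 0.59/0.24 = 2.4583.
Posterior odds = prior odds × LR = 0.28365.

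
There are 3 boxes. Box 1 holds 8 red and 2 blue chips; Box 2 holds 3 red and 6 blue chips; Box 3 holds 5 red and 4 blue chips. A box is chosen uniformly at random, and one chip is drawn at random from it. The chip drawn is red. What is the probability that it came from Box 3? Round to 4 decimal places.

P(red|Box 1) = 0.8; P(red|Box 2) = 0.3333; P(red|Box 3) = 0.5556.
Prior × likelihood for each source: 0.333333·0.8=0.2667, 0.333333·0.3333=0.1111, 0.333333·0.5556=0.1852. Summing gives P(red) = 0.56296.
P(Box 3 | red) = 0.1852 / 0.56296 = 0.3289.

Posterior probability ≈ 0.3289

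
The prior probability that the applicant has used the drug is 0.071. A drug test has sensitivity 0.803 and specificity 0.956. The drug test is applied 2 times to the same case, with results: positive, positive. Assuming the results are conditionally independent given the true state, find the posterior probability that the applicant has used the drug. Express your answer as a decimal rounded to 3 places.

Posterior P(H) ≈ 0.962

With H the event that the applicant has used the drug, the joint likelihood of the observed sequence is P(data|H) = 0.803·0.803 = 0.64481 and P(data|¬H) = 0.044·0.044 = 0.0019360.
Bayes: P(H|data) = 0.071·0.64481 / (0.071·0.64481 + 0.929·0.0019360) = 0.045781/0.047580 = 0.9622.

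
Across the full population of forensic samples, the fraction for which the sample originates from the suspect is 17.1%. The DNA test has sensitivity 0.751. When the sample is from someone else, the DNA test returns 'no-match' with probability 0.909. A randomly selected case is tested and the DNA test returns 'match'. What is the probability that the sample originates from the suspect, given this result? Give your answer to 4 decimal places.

Let H be the event that the sample originates from the suspect. P(H) = 0.171, so P(¬H) = 0.829. With E the 'match' result, P(E|H) = 0.751 and P(E|¬H) = 0.091.
P(E) = 0.751·0.171 + 0.091·0.829 = 0.12842 + 0.075439 = 0.20386.
By Bayes' theorem, P(H|E) = 0.12842 / 0.20386 = 0.6299.

P(H | E) ≈ 0.6299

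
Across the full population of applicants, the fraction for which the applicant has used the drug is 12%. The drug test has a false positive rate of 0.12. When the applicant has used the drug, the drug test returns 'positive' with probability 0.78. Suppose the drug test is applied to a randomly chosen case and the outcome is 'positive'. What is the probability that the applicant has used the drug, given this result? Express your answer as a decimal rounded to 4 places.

Write H for 'the applicant has used the drug'. Prior odds H:¬H = 0.12/0.88 = 0.13636. For the 'positive' outcome, the likelihood ratio is 0.78/0.12 = 6.5000.
Posterior odds = 0.13636 × 6.5000 = 0.88636, so P(H|E) = 0.88636/(1+0.88636) = 0.4699.

P(H | E) ≈ 0.4699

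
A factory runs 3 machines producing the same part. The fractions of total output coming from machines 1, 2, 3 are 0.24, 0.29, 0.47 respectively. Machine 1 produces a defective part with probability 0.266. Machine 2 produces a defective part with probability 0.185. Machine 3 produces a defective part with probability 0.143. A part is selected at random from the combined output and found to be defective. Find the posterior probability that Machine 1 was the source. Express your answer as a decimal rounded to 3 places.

P(defective|M1) = 0.266; P(defective|M2) = 0.185; P(defective|M3) = 0.143.
Prior × likelihood for each source: 0.24·0.266=0.06384, 0.29·0.185=0.05365, 0.47·0.143=0.06721. Summing gives P(defective) = 0.18470.
P(Machine 1 | defective) = 0.06384 / 0.18470 = 0.346.

Posterior probability ≈ 0.346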